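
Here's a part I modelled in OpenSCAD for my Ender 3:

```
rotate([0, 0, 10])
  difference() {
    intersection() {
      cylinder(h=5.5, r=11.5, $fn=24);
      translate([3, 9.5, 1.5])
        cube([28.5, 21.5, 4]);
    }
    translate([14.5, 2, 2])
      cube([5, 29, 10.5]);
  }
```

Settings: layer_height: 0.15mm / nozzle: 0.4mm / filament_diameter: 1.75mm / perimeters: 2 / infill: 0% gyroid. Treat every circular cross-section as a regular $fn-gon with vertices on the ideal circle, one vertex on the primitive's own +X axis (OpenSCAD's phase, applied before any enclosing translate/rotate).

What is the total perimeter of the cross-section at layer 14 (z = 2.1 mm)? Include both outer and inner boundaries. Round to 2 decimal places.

At z = 2.1 mm: the cylinder: section is a regular 24-gon, circumradius r=11.5 (perimeter = 2·24·11.500·sin(180°/24) = 72.05 mm); the cube at (3, 9.5) is present — its section is the full 28.5×21.5 rectangle (perimeter 100.00 mm); Keeping only the common overlap: the 28.5×21.5 cube at (3, 9.5) partially overlaps the r=11.5 cylinder; clipping to the common part keeps 2.97 mm² — boundary = 8.68 mm; the cube at (14.5, 2) (footprint 5×29) is included at this height (perimeter 68.00 mm); Taking the first minus the rest: starting from that combined region, the 5×29 cube at (14.5, 2) misses the remaining region (no effect) — boundary = 8.68 mm; (rotated 10° about Z; rotation is an isometry so areas/perimeters/island counts are preserved). Overall, the cross-section is a single solid region. Total boundary length (outer) = 8.68 mm.

8.68 mm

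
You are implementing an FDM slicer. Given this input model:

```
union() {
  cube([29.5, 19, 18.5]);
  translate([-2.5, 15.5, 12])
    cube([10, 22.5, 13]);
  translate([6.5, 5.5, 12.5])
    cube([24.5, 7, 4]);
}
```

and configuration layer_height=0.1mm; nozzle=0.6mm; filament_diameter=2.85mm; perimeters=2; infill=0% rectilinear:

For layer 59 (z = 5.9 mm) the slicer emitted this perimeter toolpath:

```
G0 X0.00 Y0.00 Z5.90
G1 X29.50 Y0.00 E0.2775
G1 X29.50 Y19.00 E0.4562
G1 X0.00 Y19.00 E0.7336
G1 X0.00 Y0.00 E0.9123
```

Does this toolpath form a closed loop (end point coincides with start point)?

Start point (G0): (0.00, 0.00). End point (last G1): the path returns to the start — closed.

yes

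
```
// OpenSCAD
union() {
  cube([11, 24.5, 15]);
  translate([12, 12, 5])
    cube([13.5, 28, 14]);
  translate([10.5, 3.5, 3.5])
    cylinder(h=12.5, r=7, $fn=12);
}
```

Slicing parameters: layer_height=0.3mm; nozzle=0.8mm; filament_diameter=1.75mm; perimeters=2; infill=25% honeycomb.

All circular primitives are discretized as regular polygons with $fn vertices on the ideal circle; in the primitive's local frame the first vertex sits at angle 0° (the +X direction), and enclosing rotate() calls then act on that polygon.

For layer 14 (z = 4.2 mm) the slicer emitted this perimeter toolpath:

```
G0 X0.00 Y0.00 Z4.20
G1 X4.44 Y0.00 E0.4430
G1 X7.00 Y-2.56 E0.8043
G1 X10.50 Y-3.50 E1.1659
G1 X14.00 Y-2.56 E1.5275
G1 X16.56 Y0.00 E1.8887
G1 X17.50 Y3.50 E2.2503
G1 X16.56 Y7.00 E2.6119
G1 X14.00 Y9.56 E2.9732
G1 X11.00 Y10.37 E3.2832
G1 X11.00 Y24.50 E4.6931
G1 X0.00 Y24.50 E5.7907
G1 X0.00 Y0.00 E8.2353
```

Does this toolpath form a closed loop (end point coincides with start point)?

Start point (G0): (0.00, 0.00). End point (last G1): the path returns to the start — closed.

yes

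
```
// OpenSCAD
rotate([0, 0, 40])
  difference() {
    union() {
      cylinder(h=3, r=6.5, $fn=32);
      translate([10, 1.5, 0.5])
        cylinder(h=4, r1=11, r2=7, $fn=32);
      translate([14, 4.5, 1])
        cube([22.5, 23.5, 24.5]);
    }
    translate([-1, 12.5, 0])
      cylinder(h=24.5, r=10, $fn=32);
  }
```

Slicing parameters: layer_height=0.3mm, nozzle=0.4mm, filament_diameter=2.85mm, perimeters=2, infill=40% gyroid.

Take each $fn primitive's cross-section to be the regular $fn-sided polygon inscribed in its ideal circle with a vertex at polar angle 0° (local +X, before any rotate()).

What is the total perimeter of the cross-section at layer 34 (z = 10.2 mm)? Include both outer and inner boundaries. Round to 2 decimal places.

At z = 10.2 mm: the cylinder does not reach this height (z outside [0, 3]); the cone at (10, 1.5) is not intersected at this z (z outside [0.5, 4.5]); the cube at (14, 4.5) (footprint 22.5×23.5) is included at this height (perimeter 92.00 mm); Taking the union: only the 22.5×23.5 cube at (14, 4.5) is present, so the union is just that shape — boundary = 92.00 mm; the r=10 cylinder at (-1, 12.5) gives a regular 32-gon of circumradius 10 (constant along its height) (perimeter = 2·32·10.000·sin(180°/32) = 62.73 mm); Subtracting the remaining from the first: starting from that combined region, the r=10 cylinder at (-1, 12.5) misses the remaining region (no effect) — boundary = 92.00 mm; (whole slice rotated 40° about Z — lengths, areas and connectivity unchanged). Overall, the cross-section is a single solid region. Total boundary length (outer) = 92.00 mm.

92.00 mm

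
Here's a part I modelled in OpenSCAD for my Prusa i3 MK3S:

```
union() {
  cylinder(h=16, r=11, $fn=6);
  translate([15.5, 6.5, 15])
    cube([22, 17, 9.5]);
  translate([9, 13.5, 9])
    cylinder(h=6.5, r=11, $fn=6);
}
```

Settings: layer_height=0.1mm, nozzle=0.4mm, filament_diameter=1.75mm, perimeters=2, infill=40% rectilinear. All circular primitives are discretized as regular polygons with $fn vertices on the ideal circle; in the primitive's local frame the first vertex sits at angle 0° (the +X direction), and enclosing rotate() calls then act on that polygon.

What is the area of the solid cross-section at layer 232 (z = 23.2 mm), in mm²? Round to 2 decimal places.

At z = 23.2 mm: the cylinder does not reach this height (z outside [0, 16]); the 22×17 cube at (15.5, 6.5) contributes its full rectangle (area 374.00 mm²); the cylinder at (9, 13.5) does not reach this height (z outside [9, 15.5]); Combining (union): only the 22×17 cube at (15.5, 6.5) is present, so the union is just that shape — area = 374.00 mm². Overall, the cross-section is a single solid region. Net area = 374.00 mm².

374.00 mm²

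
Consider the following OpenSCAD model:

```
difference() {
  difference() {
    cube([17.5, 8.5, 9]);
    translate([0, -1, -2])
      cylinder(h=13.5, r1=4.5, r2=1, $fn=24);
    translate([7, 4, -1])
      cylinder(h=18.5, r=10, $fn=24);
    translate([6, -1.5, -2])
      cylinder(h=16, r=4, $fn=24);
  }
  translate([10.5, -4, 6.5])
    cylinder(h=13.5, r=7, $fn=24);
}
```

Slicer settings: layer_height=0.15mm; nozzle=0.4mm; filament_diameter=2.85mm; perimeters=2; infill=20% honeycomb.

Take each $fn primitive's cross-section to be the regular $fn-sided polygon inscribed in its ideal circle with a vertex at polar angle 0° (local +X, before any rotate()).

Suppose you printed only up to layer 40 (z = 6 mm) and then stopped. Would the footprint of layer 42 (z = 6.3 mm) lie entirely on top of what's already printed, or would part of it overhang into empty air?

entirely on top

Compare the two slices. At z = 6: the cube (footprint 17.5×8.5) is included at this height (area 148.75 mm²); the cone at (0, -1) (r1=4.5→r2=1) has section circumradius 2.426 here — a regular 24-gon (area = (24/2)·2.426²·sin(360°/24) = 18.28 mm²); the cylinder at (7, 4): section is a regular 24-gon, circumradius r=10 (area = (24/2)·10.000²·sin(360°/24) = 310.58 mm²); the cylinder at (6, -1.5): section is a regular 24-gon, circumradius r=4 (area = (24/2)·4.000²·sin(360°/24) = 49.69 mm²); Taking the first minus the rest: starting from the 17.5×8.5 cube (148.75 mm²), the cone at (0, -1) partially overlaps it — only the 2.23 mm² overlap (of its 18.28 mm²) is removed, clipping the outline; the r=10 cylinder at (7, 4) partially overlaps it — only the 139.09 mm² overlap (of its 310.58 mm²) is removed, clipping the outline; the r=4 cylinder at (6, -1.5) misses the remaining region (no effect) — area = 7.43 mm²; the cylinder at (10.5, -4) is absent (z outside [6.5, 20]); After the difference (first − rest): none of the subtracted shapes is present at this height, so the result so far is unchanged — area = 7.43 mm². At z = 6.3: the cube is present — its section is the full 17.5×8.5 rectangle (area 148.75 mm²); the cone at (0, -1) (r1=4.5→r2=1) has section circumradius 2.348 here — a regular 24-gon (area = (24/2)·2.348²·sin(360°/24) = 17.12 mm²); the cylinder at (7, 4): section is a regular 24-gon, circumradius r=10 (area = (24/2)·10.000²·sin(360°/24) = 310.58 mm²); the r=4 cylinder at (6, -1.5) gives a regular 24-gon of circumradius 4 (constant along its height) (area = (24/2)·4.000²·sin(360°/24) = 49.69 mm²); Subtracting the remaining from the first: starting from the 17.5×8.5 cube (148.75 mm²), the cone at (0, -1) partially overlaps it — only the 2.02 mm² overlap (of its 17.12 mm²) is removed, clipping the outline; the r=10 cylinder at (7, 4) partially overlaps it — only the 139.30 mm² overlap (of its 310.58 mm²) is removed, clipping the outline; the r=4 cylinder at (6, -1.5) misses the remaining region (no effect) — area = 7.43 mm²; the cylinder at (10.5, -4) is absent (z outside [6.5, 20]); After the difference (first − rest): none of the subtracted shapes is present at this height, so that combined region is unchanged — area = 7.43 mm². Checking containment: the cross-section at z = 6.3 is a subset of the cross-section at z = 6.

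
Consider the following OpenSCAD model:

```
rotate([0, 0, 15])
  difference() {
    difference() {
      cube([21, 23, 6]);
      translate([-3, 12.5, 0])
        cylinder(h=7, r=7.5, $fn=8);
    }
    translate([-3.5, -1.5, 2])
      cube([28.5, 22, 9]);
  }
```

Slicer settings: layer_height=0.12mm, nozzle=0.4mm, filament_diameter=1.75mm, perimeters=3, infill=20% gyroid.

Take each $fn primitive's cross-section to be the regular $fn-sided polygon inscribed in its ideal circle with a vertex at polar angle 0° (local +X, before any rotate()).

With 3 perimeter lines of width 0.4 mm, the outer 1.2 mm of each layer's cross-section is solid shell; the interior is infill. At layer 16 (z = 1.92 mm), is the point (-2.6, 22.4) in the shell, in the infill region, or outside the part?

shell

At z = 1.92 mm: the 21×23 cube contributes its full rectangle; the cylinder at (-3, 12.5): section is a regular 8-gon, circumradius r=7.5; After the difference (first − rest): starting from the 21×23 cube, the r=7.5 cylinder at (-3, 12.5) partially overlaps it — only the 38.28 mm² overlap (of its 159.10 mm²) is removed, clipping the outline — 1 connected region; the cube at (-3.5, -1.5) does not reach this height (z outside [2, 11]); Subtracting the remaining from the first: none of the subtracted shapes is present at this height, so the result so far is unchanged — 1 connected region; (rotated 15° about Z; rotation is an isometry so areas/perimeters/island counts are preserved). Overall, the cross-section is a single solid region. Undo the 15° rotation: the query point maps to (3.286, 22.310) in the un-rotated model frame. The nearest boundary edge runs (0.00, 23.00)→(21.00, 23.00); distance from the point to it = 0.69 mm. The point is inside the cross-section, 0.69 mm from the nearest boundary — within the 1.2 mm shell band (3 × 0.4).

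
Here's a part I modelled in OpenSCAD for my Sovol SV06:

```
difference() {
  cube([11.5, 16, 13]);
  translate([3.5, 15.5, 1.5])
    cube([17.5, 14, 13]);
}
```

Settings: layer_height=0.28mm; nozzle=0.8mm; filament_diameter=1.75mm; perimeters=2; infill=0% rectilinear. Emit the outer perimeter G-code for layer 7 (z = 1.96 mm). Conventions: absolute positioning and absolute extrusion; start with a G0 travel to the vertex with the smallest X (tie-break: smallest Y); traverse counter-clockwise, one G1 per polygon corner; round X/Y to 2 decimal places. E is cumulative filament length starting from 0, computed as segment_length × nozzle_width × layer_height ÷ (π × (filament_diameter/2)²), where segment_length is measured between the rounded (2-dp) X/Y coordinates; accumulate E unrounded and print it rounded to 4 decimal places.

G0 X0.00 Y0.00 Z1.96
G1 X11.50 Y0.00 E1.0710
G1 X11.50 Y15.50 E2.5145
G1 X3.50 Y15.50 E3.2595
G1 X3.50 Y16.00 E3.3061
G1 X0.00 Y16.00 E3.6320
G1 X0.00 Y0.00 E5.1221

At z = 1.96 mm: the cube (footprint 11.5×16) is included at this height; the 17.5×14 cube at (3.5, 15.5) contributes its full rectangle; Subtracting the remaining from the first: starting from the 11.5×16 cube, the 17.5×14 cube at (3.5, 15.5) partially overlaps it — only the 4.00 mm² overlap (of its 245.00 mm²) is removed, clipping the outline — 1 connected region. The outline is a single polygon with 6 vertices. Extrusion per mm of travel: 0.8 × 0.28 / (π × 0.875²) = 0.093128. Accumulating E over each segment gives final E = 5.1221.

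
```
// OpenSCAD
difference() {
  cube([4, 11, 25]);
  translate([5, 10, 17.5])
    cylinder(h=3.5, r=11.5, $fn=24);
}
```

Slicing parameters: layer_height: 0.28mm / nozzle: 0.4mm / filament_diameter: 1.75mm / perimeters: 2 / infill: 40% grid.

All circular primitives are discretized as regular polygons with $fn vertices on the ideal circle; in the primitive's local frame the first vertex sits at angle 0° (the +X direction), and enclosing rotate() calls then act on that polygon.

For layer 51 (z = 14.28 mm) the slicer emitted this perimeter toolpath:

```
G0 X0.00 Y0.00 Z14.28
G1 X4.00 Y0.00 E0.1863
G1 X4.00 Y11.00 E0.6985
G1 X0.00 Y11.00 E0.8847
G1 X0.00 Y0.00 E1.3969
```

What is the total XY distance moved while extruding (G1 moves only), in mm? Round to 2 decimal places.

30.00 mm

Sum the Euclidean lengths of each G1 segment: total = 30.00 mm.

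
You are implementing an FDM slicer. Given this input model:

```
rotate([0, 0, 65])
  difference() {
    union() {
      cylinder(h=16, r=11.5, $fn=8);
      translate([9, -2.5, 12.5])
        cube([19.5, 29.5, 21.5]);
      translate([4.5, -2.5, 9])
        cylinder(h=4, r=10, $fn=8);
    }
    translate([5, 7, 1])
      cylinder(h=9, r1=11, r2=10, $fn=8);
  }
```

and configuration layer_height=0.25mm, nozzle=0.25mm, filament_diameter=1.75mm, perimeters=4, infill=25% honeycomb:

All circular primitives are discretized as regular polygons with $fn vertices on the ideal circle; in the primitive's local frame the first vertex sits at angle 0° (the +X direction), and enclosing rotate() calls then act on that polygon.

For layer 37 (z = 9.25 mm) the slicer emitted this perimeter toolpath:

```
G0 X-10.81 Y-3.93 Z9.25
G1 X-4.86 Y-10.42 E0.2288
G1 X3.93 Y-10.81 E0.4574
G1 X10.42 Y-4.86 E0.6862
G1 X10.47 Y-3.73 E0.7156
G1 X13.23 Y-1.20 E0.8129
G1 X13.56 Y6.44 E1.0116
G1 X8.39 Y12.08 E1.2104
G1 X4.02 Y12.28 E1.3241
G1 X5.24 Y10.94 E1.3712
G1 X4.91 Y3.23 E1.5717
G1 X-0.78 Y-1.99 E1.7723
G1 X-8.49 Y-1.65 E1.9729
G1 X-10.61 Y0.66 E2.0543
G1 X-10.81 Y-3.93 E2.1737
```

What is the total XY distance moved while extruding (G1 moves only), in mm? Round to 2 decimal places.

Sum the Euclidean lengths of each G1 segment: total = 83.65 mm.

83.65 mm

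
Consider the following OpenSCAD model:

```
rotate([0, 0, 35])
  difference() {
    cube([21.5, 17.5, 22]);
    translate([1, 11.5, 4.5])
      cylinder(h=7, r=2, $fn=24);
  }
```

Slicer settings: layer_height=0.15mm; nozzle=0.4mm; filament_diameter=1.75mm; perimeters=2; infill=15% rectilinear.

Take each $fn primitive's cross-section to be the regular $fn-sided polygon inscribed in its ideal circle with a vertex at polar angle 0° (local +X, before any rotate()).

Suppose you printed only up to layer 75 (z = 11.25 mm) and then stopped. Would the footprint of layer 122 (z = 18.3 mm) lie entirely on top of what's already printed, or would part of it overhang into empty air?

Compare the two slices. At z = 11.25: the 21.5×17.5 cube contributes its full rectangle (area 376.25 mm²); the r=2 cylinder at (1, 11.5) contributes a regular 24-gon of circumradius 2 (area = (24/2)·2.000²·sin(360°/24) = 12.42 mm²); Subtracting the remaining from the first: starting from the 21.5×17.5 cube (376.25 mm²), the r=2 cylinder at (1, 11.5) partially overlaps it — only the 10.01 mm² overlap (of its 12.42 mm²) is removed, clipping the outline — area = 366.24 mm²; (rotated 35° about Z; rotation is an isometry so areas/perimeters/island counts are preserved). At z = 18.3: the 21.5×17.5 cube contributes its full rectangle (area 376.25 mm²); the cylinder at (1, 11.5) does not reach this height (z outside [4.5, 11.5]); Subtracting the remaining from the first: none of the subtracted shapes is present at this height, so the 21.5×17.5 cube is unchanged — area = 376.25 mm²; (whole slice rotated 35° about Z — lengths, areas and connectivity unchanged). Checking containment: at z = 18.3 the cross-section extends beyond the z = 11.25 cross-section by about 10.01 mm².

part overhangs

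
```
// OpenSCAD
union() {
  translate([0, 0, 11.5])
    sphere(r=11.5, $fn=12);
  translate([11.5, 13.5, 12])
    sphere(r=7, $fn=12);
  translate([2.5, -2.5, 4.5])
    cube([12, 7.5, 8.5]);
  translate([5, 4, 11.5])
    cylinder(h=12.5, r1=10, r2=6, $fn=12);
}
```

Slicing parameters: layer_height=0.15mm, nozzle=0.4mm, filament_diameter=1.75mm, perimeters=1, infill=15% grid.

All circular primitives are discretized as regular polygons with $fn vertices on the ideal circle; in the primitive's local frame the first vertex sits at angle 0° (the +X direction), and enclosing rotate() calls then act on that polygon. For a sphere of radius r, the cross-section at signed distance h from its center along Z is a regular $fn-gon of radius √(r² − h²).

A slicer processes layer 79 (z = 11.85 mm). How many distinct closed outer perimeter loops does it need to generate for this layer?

1

At z = 11.85 mm: the r=11.5 sphere contributes a regular 12-gon of circumradius √(11.5²−0.35²) = 11.495; the r=7 sphere at (11.5, 13.5) slices to a regular 12-gon of circumradius 6.998 (√(r²−h²) with h=0.15 from center); the cube at (2.5, -2.5) (footprint 12×7.5) is included at this height; the cone at (5, 4) (r1=10→r2=6) has section circumradius 9.888 here — a regular 12-gon; Merging all regions: the regions partially overlap (shared area 334.61 mm²), so overlapping operands fuse into one piece — 1 connected region. The result has 1 disconnected region.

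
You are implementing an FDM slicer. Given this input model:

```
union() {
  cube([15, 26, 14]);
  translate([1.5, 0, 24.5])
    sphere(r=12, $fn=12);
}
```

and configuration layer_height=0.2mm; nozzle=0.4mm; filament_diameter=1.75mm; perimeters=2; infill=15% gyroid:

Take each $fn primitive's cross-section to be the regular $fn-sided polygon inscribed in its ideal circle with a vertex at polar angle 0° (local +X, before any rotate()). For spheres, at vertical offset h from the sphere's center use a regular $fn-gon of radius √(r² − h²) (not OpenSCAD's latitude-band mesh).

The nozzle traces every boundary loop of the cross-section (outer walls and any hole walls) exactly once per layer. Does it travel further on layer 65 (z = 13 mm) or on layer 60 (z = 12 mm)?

Layer 65 (z = 13): the cube (footprint 15×26) is included at this height (perimeter 82.00 mm); the r=12 sphere at (1.5, 0) contributes a regular 12-gon of circumradius √(12²−11.5²) = 3.428 (perimeter = 2·12·3.428·sin(180°/12) = 21.29 mm); Combining (union): the regions partially overlap (shared area 13.65 mm²), so the edge portions inside another operand are dropped and the merged outline is re-measured after clipping — boundary = 88.46 mm. So its perimeter = 88.46 mm. Layer 60 (z = 12): the 15×26 cube contributes its full rectangle (perimeter 82.00 mm); the sphere at (1.5, 0) is absent (|z−center|=12.500 > r=12); Taking the union: only the 15×26 cube is present, so the union is just that shape — boundary = 82.00 mm. So its perimeter = 82.00 mm. Layer 65 is larger (88.46 vs 82.00 mm).

layer 65 (z = 13 mm)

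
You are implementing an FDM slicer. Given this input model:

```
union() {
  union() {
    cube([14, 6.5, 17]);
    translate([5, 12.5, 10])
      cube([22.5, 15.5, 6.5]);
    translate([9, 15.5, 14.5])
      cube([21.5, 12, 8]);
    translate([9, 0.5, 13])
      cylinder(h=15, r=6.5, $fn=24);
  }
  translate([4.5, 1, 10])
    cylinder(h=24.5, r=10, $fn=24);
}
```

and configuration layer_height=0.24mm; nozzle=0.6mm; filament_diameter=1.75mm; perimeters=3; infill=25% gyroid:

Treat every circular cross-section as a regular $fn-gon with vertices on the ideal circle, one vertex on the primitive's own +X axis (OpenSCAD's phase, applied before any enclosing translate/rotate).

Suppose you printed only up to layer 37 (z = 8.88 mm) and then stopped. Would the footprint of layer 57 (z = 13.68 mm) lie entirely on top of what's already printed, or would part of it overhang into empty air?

Compare the two slices. At z = 8.88: the 14×6.5 cube contributes its full rectangle (area 91.00 mm²); the cube at (5, 12.5) is absent (z outside [10, 16.5]); the cube at (9, 15.5) is not intersected at this z (z outside [14.5, 22.5]); the cylinder at (9, 0.5) is absent (z outside [13, 28]); Combining (union): only the 14×6.5 cube is present, so the union is just that shape — area = 91.00 mm²; the cylinder at (4.5, 1) is absent (z outside [10, 34.5]); Taking the union: only the result so far is present, so the union is just that shape — area = 91.00 mm². At z = 13.68: the cube is present — its section is the full 14×6.5 rectangle (area 91.00 mm²); the cube at (5, 12.5) (footprint 22.5×15.5) is included at this height (area 348.75 mm²); the cube at (9, 15.5) is not intersected at this z (z outside [14.5, 22.5]); the cylinder at (9, 0.5): section is a regular 24-gon, circumradius r=6.5 (area = (24/2)·6.500²·sin(360°/24) = 131.22 mm²); Taking the union: the regions partially overlap — summed areas 570.97 mm² minus the doubly-counted overlap 65.76 mm² gives 505.21 mm² — area = 505.21 mm²; the r=10 cylinder at (4.5, 1) gives a regular 24-gon of circumradius 10 (constant along its height) (area = (24/2)·10.000²·sin(360°/24) = 310.58 mm²); Combining (union): the regions partially overlap — summed areas 815.80 mm² minus the doubly-counted overlap 147.61 mm² gives 668.18 mm² — area = 668.18 mm². Checking containment: at z = 13.68 the cross-section extends beyond the z = 8.88 cross-section by about 577.18 mm².

part overhangs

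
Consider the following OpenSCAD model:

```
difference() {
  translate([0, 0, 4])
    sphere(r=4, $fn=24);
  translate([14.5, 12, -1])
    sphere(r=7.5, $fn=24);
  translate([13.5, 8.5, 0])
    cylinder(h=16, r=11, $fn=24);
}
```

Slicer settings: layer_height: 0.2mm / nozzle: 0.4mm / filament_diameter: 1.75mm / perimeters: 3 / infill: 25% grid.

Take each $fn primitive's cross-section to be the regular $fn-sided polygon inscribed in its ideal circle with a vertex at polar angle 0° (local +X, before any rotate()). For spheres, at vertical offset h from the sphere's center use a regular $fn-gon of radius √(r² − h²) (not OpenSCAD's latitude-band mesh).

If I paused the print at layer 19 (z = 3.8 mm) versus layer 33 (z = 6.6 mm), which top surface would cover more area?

Layer 19 (z = 3.8): the sphere: section is a regular 24-gon, circumradius = √(r²−h²) = √(4²−0.2²) = 3.995 (area = (24/2)·3.995²·sin(360°/24) = 49.57 mm²); the r=7.5 sphere at (14.5, 12) slices to a regular 24-gon of circumradius 5.763 (√(r²−h²) with h=4.8 from center) (area = (24/2)·5.763²·sin(360°/24) = 103.14 mm²); the r=11 cylinder at (13.5, 8.5) gives a regular 24-gon of circumradius 11 (constant along its height) (area = (24/2)·11.000²·sin(360°/24) = 375.81 mm²); After the difference (first − rest): starting from the r=4 sphere (49.57 mm²), the r=7.5 sphere at (14.5, 12) misses the remaining region (no effect); the r=11 cylinder at (13.5, 8.5) misses the remaining region (no effect) — area = 49.57 mm². So its area = 49.57 mm². Layer 33 (z = 6.6): the r=4 sphere contributes a regular 24-gon of circumradius √(4²−2.6²) = 3.040 (area = (24/2)·3.040²·sin(360°/24) = 28.70 mm²); the sphere at (14.5, 12) is not intersected at this z (|z−center|=7.600 > r=7.5); the cylinder at (13.5, 8.5): section is a regular 24-gon, circumradius r=11 (area = (24/2)·11.000²·sin(360°/24) = 375.81 mm²); Taking the first minus the rest: starting from the r=4 sphere (28.70 mm²), the r=11 cylinder at (13.5, 8.5) misses the remaining region (no effect) — area = 28.70 mm². So its area = 28.70 mm². Layer 19 is larger (49.57 vs 28.70 mm²).

layer 19 (z = 3.8 mm)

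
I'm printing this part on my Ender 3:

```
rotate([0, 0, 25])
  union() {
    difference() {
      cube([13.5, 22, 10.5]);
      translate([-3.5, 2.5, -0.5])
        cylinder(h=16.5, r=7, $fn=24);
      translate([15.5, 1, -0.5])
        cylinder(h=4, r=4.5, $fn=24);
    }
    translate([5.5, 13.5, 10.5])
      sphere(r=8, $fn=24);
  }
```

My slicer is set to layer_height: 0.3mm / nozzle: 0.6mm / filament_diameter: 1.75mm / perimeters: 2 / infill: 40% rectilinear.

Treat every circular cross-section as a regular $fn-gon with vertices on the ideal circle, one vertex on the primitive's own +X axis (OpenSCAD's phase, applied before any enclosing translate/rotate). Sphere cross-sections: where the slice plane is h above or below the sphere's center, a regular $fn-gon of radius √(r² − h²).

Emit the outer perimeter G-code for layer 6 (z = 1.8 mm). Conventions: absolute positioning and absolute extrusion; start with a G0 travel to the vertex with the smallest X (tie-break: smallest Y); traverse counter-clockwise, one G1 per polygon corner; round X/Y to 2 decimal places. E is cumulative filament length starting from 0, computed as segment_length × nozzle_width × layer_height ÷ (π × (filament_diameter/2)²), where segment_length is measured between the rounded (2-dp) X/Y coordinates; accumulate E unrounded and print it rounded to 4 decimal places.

At z = 1.8 mm: the 13.5×22 cube contributes its full rectangle; the cylinder at (-3.5, 2.5): section is a regular 24-gon, circumradius r=7; the r=4.5 cylinder at (15.5, 1) contributes a regular 24-gon of circumradius 4.5; After the difference (first − rest): starting from the 13.5×22 cube, the r=7 cylinder at (-3.5, 2.5) partially overlaps it — only the 23.03 mm² overlap (of its 152.19 mm²) is removed, clipping the outline; the r=4.5 cylinder at (15.5, 1) partially overlaps it — only the 9.52 mm² overlap (of its 62.89 mm²) is removed, clipping the outline — 1 connected region; the sphere at (5.5, 13.5) is not intersected at this z (|z−center|=8.700 > r=8); Combining (union): only that combined region is present, so the union is just that shape — 1 connected region; (whole slice rotated 25° about Z — lengths, areas and connectivity unchanged). The outline is a single polygon with 16 vertices. Extrusion per mm of travel: 0.6 × 0.3 / (π × 0.875²) = 0.074835. Accumulating E over each segment gives final E = 5.0850.

G0 X-9.30 Y19.94 Z1.80
G1 X-3.62 Y7.76 E1.0057
G1 X-1.83 Y7.36 E1.1430
G1 X-0.21 Y6.52 E1.2796
G1 X1.13 Y5.29 E1.4157
G1 X2.12 Y3.74 E1.5533
G1 X2.67 Y2.00 E1.6899
G1 X2.70 Y1.26 E1.7453
G1 X10.09 Y4.70 E2.3553
G1 X9.55 Y5.56 E2.4313
G1 X9.19 Y6.68 E2.5193
G1 X9.14 Y7.85 E2.6070
G1 X9.40 Y9.00 E2.6952
G1 X9.94 Y10.04 E2.7829
G1 X10.12 Y10.24 E2.8030
G1 X2.94 Y25.64 E4.0746
G1 X-9.30 Y19.94 E5.0850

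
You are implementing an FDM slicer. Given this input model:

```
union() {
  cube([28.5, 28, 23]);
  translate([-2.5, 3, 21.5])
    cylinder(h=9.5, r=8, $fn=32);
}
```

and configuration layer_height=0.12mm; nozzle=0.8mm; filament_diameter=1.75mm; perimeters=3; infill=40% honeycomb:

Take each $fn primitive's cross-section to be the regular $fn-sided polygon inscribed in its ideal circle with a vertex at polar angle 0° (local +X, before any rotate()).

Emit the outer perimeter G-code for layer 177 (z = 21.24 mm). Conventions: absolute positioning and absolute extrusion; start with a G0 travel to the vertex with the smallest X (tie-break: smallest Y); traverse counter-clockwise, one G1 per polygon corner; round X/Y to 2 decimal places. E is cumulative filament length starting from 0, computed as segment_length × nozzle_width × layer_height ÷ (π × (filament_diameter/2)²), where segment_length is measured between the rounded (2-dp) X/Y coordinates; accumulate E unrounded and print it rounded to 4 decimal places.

G0 X0.00 Y0.00 Z21.24
G1 X28.50 Y0.00 E1.1375
G1 X28.50 Y28.00 E2.2550
G1 X0.00 Y28.00 E3.3925
G1 X0.00 Y0.00 E4.5101

At z = 21.24 mm: the cube (footprint 28.5×28) is included at this height; the cylinder at (-2.5, 3) is not intersected at this z (z outside [21.5, 31]); Taking the union: only the 28.5×28 cube is present, so the union is just that shape — 1 connected region. The outline is a single polygon with 4 vertices. Extrusion per mm of travel: 0.8 × 0.12 / (π × 0.875²) = 0.039912. Accumulating E over each segment gives final E = 4.5101.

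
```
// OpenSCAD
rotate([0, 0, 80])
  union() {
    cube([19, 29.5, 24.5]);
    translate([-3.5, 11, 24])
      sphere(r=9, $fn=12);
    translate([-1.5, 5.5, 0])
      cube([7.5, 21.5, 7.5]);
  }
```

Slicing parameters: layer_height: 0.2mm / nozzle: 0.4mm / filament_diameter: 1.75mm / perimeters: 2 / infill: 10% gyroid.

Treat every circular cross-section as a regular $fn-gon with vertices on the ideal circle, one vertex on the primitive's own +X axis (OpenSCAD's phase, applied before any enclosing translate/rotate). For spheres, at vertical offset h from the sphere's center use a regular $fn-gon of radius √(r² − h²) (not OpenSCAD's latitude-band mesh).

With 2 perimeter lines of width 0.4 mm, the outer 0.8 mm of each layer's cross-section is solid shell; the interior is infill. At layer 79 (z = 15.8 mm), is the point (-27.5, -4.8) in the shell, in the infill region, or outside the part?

At z = 15.8 mm: the cube is present — its section is the full 19×29.5 rectangle; the sphere at (-3.5, 11): section is a regular 12-gon, circumradius = √(r²−h²) = √(9²−8.2²) = 3.709; the cube at (-1.5, 5.5) is not intersected at this z (z outside [0, 7.5]); Taking the union: the regions partially overlap (shared area 0.16 mm²), so overlapping operands fuse into one piece — 1 connected region; (whole slice rotated 80° about Z — lengths, areas and connectivity unchanged). Overall, the cross-section is a single solid region. Undo the 80° rotation: the query point maps to (-9.502, 26.249) in the un-rotated model frame. The nearest boundary edge runs (0.00, 11.78)→(0.00, 29.50); distance from the point to it = 9.50 mm. The point is not inside any of the regions above, so it lies outside the cross-section (9.50 mm from the nearest boundary).

outside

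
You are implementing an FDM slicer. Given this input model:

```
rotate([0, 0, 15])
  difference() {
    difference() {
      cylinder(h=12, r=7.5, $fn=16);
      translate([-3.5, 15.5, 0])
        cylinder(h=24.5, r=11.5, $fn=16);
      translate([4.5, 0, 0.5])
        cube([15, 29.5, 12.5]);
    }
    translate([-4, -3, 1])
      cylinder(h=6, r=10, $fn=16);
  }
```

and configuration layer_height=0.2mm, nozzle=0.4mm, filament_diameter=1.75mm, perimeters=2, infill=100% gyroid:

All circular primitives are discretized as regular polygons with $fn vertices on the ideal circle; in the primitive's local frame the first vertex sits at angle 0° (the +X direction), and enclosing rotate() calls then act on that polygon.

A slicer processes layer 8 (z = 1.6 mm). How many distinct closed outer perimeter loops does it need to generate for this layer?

2

At z = 1.6 mm: the cylinder: section is a regular 16-gon, circumradius r=7.5; the r=11.5 cylinder at (-3.5, 15.5) gives a regular 16-gon of circumradius 11.5 (constant along its height); the cube at (4.5, 0) is present — its section is the full 15×29.5 rectangle; Taking the first minus the rest: starting from the r=7.5 cylinder, the r=11.5 cylinder at (-3.5, 15.5) partially overlaps it — only the 18.80 mm² overlap (of its 404.88 mm²) is removed, clipping the outline; the 15×29.5 cube at (4.5, 0) partially overlaps it — only the 11.94 mm² overlap (of its 442.50 mm²) is removed, clipping the outline — 1 connected region; the cylinder at (-4, -3): section is a regular 16-gon, circumradius r=10; Taking the first minus the rest: starting from that combined region, the r=10 cylinder at (-4, -3) partially overlaps it — only the 129.66 mm² overlap (of its 306.15 mm²) is removed, clipping the outline — 2 connected regions; (whole slice rotated 15° about Z — lengths, areas and connectivity unchanged). The result has 2 disconnected regions.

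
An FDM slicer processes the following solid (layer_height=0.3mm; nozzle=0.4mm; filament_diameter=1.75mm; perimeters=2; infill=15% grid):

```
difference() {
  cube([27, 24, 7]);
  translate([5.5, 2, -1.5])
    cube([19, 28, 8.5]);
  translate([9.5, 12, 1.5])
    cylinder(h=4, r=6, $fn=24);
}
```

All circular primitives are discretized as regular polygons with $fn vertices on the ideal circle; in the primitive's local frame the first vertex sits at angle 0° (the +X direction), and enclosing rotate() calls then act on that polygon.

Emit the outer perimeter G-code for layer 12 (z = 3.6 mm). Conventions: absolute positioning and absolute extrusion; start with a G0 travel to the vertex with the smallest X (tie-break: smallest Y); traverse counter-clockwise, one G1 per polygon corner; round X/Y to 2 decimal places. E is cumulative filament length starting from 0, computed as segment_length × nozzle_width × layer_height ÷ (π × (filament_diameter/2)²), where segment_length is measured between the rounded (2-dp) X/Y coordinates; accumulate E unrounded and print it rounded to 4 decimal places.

G0 X0.00 Y0.00 Z3.60
G1 X27.00 Y0.00 E1.3470
G1 X27.00 Y24.00 E2.5444
G1 X24.50 Y24.00 E2.6691
G1 X24.50 Y2.00 E3.7667
G1 X5.50 Y2.00 E4.7146
G1 X5.50 Y7.57 E4.9925
G1 X5.26 Y7.76 E5.0078
G1 X4.30 Y9.00 E5.0860
G1 X3.70 Y10.45 E5.1643
G1 X3.50 Y12.00 E5.2423
G1 X3.70 Y13.55 E5.3203
G1 X4.30 Y15.00 E5.3985
G1 X5.26 Y16.24 E5.4768
G1 X5.50 Y16.43 E5.4921
G1 X5.50 Y24.00 E5.8697
G1 X0.00 Y24.00 E6.1441
G1 X0.00 Y0.00 E7.3415

At z = 3.6 mm: the cube (footprint 27×24) is included at this height; the cube at (5.5, 2) (footprint 19×28) is included at this height; the r=6 cylinder at (9.5, 12) gives a regular 24-gon of circumradius 6 (constant along its height); Subtracting the remaining from the first: starting from the 27×24 cube, the 19×28 cube at (5.5, 2) partially overlaps it — only the 418.00 mm² overlap (of its 532.00 mm²) is removed, clipping the outline; the r=6 cylinder at (9.5, 12) partially overlaps it — only the 12.06 mm² overlap (of its 111.81 mm²) is removed, clipping the outline — 1 connected region. The outline is a single polygon with 17 vertices. Extrusion per mm of travel: 0.4 × 0.3 / (π × 0.875²) = 0.049890. Accumulating E over each segment gives final E = 7.3415.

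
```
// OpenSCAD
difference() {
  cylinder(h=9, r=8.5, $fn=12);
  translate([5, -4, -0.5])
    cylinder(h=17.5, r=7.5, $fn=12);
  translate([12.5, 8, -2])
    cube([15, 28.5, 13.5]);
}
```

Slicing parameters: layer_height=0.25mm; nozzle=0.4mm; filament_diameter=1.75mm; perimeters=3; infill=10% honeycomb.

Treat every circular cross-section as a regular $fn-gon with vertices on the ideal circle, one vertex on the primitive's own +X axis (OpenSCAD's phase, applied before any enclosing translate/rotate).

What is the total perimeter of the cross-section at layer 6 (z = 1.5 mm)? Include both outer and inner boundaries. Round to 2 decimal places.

At z = 1.5 mm: the cylinder: section is a regular 12-gon, circumradius r=8.5 (perimeter = 2·12·8.500·sin(180°/12) = 52.80 mm); the r=7.5 cylinder at (5, -4) gives a regular 12-gon of circumradius 7.5 (constant along its height) (perimeter = 2·12·7.500·sin(180°/12) = 46.59 mm); the 15×28.5 cube at (12.5, 8) contributes its full rectangle (perimeter 87.00 mm); Taking the first minus the rest: starting from the r=8.5 cylinder, the r=7.5 cylinder at (5, -4) partially overlaps it — only the 94.27 mm² overlap (of its 168.75 mm²) is removed, clipping the outline; the 15×28.5 cube at (12.5, 8) misses the remaining region (no effect) — boundary = 54.75 mm. Overall, the cross-section is a single solid region. Total boundary length (outer) = 54.75 mm.

54.75 mm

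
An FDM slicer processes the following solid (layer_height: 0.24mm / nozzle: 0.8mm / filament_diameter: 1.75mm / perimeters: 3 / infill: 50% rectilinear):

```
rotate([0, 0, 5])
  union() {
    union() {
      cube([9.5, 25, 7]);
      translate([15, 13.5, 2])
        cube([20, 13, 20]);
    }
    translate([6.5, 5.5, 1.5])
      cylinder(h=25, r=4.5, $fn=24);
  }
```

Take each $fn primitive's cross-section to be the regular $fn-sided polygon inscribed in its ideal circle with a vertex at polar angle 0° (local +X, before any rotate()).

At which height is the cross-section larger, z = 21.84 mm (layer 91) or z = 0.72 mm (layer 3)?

Layer 91 (z = 21.84): the cube does not reach this height (z outside [0, 7]); the cube at (15, 13.5) is present — its section is the full 20×13 rectangle (area 260.00 mm²); Merging all regions: only the 20×13 cube at (15, 13.5) is present, so the union is just that shape — area = 260.00 mm²; the r=4.5 cylinder at (6.5, 5.5) gives a regular 24-gon of circumradius 4.5 (constant along its height) (area = (24/2)·4.500²·sin(360°/24) = 62.89 mm²); Taking the union: the 2 present regions are separate (no shared area or edge), so areas and boundary lengths simply add and each stays a separate island — area = 322.89 mm²; (rotated 5° about Z; rotation is an isometry so areas/perimeters/island counts are preserved). So its area = 322.89 mm². Layer 3 (z = 0.72): the cube (footprint 9.5×25) is included at this height (area 237.50 mm²); the cube at (15, 13.5) is not intersected at this z (z outside [2, 22]); Taking the union: only the 9.5×25 cube is present, so the union is just that shape — area = 237.50 mm²; the cylinder at (6.5, 5.5) is absent (z outside [1.5, 26.5]); Taking the union: only that combined region is present, so the union is just that shape — area = 237.50 mm²; (rotated 5° about Z; rotation is an isometry so areas/perimeters/island counts are preserved). So its area = 237.50 mm². Layer 91 is larger (322.89 vs 237.50 mm²).

layer 91 (z = 21.84 mm)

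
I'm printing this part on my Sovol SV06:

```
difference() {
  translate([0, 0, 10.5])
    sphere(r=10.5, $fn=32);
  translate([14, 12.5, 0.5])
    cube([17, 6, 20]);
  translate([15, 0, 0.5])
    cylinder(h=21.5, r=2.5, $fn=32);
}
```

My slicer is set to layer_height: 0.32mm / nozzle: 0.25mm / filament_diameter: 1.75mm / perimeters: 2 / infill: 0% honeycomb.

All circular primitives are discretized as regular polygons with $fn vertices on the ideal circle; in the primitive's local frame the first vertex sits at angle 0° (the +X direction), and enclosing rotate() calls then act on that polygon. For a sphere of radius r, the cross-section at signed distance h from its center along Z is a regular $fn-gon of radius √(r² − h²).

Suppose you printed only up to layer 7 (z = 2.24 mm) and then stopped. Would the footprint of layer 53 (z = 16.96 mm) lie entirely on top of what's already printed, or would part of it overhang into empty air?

Compare the two slices. At z = 2.24: the r=10.5 sphere slices to a regular 32-gon of circumradius 6.482 (√(r²−h²) with h=8.26 from center) (area = (32/2)·6.482²·sin(360°/32) = 131.17 mm²); the cube at (14, 12.5) (footprint 17×6) is included at this height (area 102.00 mm²); the r=2.5 cylinder at (15, 0) contributes a regular 32-gon of circumradius 2.5 (area = (32/2)·2.500²·sin(360°/32) = 19.51 mm²); Subtracting the remaining from the first: starting from the r=10.5 sphere (131.17 mm²), the 17×6 cube at (14, 12.5) misses the remaining region (no effect); the r=2.5 cylinder at (15, 0) misses the remaining region (no effect) — area = 131.17 mm². At z = 16.96: the r=10.5 sphere contributes a regular 32-gon of circumradius √(10.5²−6.46²) = 8.278 (area = (32/2)·8.278²·sin(360°/32) = 213.88 mm²); the cube at (14, 12.5) is present — its section is the full 17×6 rectangle (area 102.00 mm²); the r=2.5 cylinder at (15, 0) contributes a regular 32-gon of circumradius 2.5 (area = (32/2)·2.500²·sin(360°/32) = 19.51 mm²); Taking the first minus the rest: starting from the r=10.5 sphere (213.88 mm²), the 17×6 cube at (14, 12.5) misses the remaining region (no effect); the r=2.5 cylinder at (15, 0) misses the remaining region (no effect) — area = 213.88 mm². Checking containment: at z = 16.96 the cross-section extends beyond the z = 2.24 cross-section by about 82.71 mm².

part overhangs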